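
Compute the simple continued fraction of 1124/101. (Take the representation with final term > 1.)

1124 = 11×101 + 13
101 = 7×13 + 10
13 = 1×10 + 3
10 = 3×3 + 1
3 = 3×1 + 0  (stop)
So 1124/101 = [11; 7, 1, 3, 3].

[11; 7, 1, 3, 3]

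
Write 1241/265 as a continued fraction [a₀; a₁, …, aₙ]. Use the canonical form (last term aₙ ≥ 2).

[4; 1, 2, 6, 2, 6]

1241 = 4×265 + 181
265 = 1×181 + 84
181 = 2×84 + 13
84 = 6×13 + 6
13 = 2×6 + 1
6 = 6×1 + 0  (stop)
So 1241/265 = [4; 1, 2, 6, 2, 6].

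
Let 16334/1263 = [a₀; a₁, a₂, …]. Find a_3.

16334 = 12·1263 + 1178   →  a_0 = 12
1263 = 1·1178 + 85   →  a_1 = 1
1178 = 13·85 + 73   →  a_2 = 13
85 = 1·73 + 12   →  a_3 = 1

1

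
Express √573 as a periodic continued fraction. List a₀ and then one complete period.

[23; 1, 14, 1, 46]

a₀ = ⌊√573⌋ = 23.
With m₀=0, d₀=1 and mₖ₊₁ = dₖaₖ − mₖ, dₖ₊₁ = (n − mₖ₊₁²)/dₖ, aₖ₊₁ = ⌊(a₀+mₖ₊₁)/dₖ₊₁⌋:
  k=1: m=23, d=44, a=1
  k=2: m=21, d=3, a=14
  k=3: m=21, d=44, a=1
  k=4: m=23, d=1, a=46
d=1 and a=2a₀=46 at k=4, so the next step gives (m, d) = (23, 44) again — its k=1 value — and the period has length 4.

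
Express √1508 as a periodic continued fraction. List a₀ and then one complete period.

a₀ = ⌊√1508⌋ = 38.
With m₀=0, d₀=1 and mₖ₊₁ = dₖaₖ − mₖ, dₖ₊₁ = (n − mₖ₊₁²)/dₖ, aₖ₊₁ = ⌊(a₀+mₖ₊₁)/dₖ₊₁⌋:
  k=1: m=38, d=64, a=1
  k=2: m=26, d=13, a=4
  k=3: m=26, d=64, a=1
  k=4: m=38, d=1, a=76
d=1 and a=2a₀=76 at k=4, so the next step gives (m, d) = (38, 64) again — its k=1 value — and the period has length 4.

[38; 1, 4, 1, 76]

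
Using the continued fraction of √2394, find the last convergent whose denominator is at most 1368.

√2394 = [48; 1, 12, 1, 96, …] (period length 4).
Convergents:
  p_0/q_0 = 48/1
  p_1/q_1 = 49/1
  p_2/q_2 = 636/13
  p_3/q_3 = 685/14
  p_4/q_4 = 66396/1357
  p_5/q_5 = 67081/1371
q_4 = 1357 ≤ 1368 < 1371 = q_5, so the answer is 66396/1357.

66396/1357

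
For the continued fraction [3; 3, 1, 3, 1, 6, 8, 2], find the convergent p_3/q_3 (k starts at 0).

49/15

Using pₖ = aₖpₖ₋₁ + pₖ₋₂, qₖ = aₖqₖ₋₁ + qₖ₋₂ (with p₋₁=1, p₋₂=0, q₋₁=0, q₋₂=1):
  k=0: a=3, p=3, q=1
  k=1: a=3, p=10, q=3
  k=2: a=1, p=13, q=4
  k=3: a=3, p=49, q=15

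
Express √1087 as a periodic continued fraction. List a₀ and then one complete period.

[32; 1, 31, 1, 64]

a₀ = ⌊√1087⌋ = 32.
With m₀=0, d₀=1 and mₖ₊₁ = dₖaₖ − mₖ, dₖ₊₁ = (n − mₖ₊₁²)/dₖ, aₖ₊₁ = ⌊(a₀+mₖ₊₁)/dₖ₊₁⌋:
  k=1: m=32, d=63, a=1
  k=2: m=31, d=2, a=31
  k=3: m=31, d=63, a=1
  k=4: m=32, d=1, a=64
d=1 and a=2a₀=64 at k=4, so the next step gives (m, d) = (32, 63) again — its k=1 value — and the period has length 4.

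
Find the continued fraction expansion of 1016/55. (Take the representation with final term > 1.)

1016 = 18*55 + 26
55 = 2*26 + 3
26 = 8*3 + 2
3 = 1*2 + 1
2 = 2*1 + 0  (stop)
So 1016/55 = [18; 2, 8, 1, 2].

[18; 2, 8, 1, 2]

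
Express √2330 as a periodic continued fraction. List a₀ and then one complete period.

a₀ = ⌊√2330⌋ = 48.
With m₀=0, d₀=1 and mₖ₊₁ = dₖaₖ − mₖ, dₖ₊₁ = (n − mₖ₊₁²)/dₖ, aₖ₊₁ = ⌊(a₀+mₖ₊₁)/dₖ₊₁⌋:
  k=1: m=48, d=26, a=3
  k=2: m=30, d=55, a=1
  k=3: m=25, d=31, a=2
  k=4: m=37, d=31, a=2
  k=5: m=25, d=55, a=1
  k=6: m=30, d=26, a=3
  k=7: m=48, d=1, a=96
d=1 and a=2a₀=96 at k=7, so the next step gives (m, d) = (48, 26) again — its k=1 value — and the period has length 7.

[48; 3, 1, 2, 2, 1, 3, 96]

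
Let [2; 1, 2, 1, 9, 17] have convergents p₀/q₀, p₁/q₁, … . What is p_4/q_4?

Using pₖ = aₖpₖ₋₁ + pₖ₋₂, qₖ = aₖqₖ₋₁ + qₖ₋₂ (with p₋₁=1, p₋₂=0, q₋₁=0, q₋₂=1):
  k=0: a=2, p=2, q=1
  k=1: a=1, p=3, q=1
  k=2: a=2, p=8, q=3
  k=3: a=1, p=11, q=4
  k=4: a=9, p=107, q=39

107/39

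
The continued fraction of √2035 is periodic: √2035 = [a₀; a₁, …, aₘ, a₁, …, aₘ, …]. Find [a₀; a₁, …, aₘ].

[45; 9, 90]

a₀ = ⌊√2035⌋ = 45.
With m₀=0, d₀=1 and mₖ₊₁ = dₖaₖ − mₖ, dₖ₊₁ = (n − mₖ₊₁²)/dₖ, aₖ₊₁ = ⌊(a₀+mₖ₊₁)/dₖ₊₁⌋:
  k=1: m=45, d=10, a=9
  k=2: m=45, d=1, a=90
d=1 and a=2a₀=90 at k=2, so the next step gives (m, d) = (45, 10) again — its k=1 value — and the period has length 2.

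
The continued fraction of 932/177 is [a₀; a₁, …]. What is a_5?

932 = 5·177 + 47   →  a_0 = 5
177 = 3·47 + 36   →  a_1 = 3
47 = 1·36 + 11   →  a_2 = 1
36 = 3·11 + 3   →  a_3 = 3
11 = 3·3 + 2   →  a_4 = 3
3 = 1·2 + 1   →  a_5 = 1

1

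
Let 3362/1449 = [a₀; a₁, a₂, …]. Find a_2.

3362 = 2·1449 + 464   →  a_0 = 2
1449 = 3·464 + 57   →  a_1 = 3
464 = 8·57 + 8   →  a_2 = 8

8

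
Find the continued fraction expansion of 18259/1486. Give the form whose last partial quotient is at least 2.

18259 = 12*1486 + 427
1486 = 3*427 + 205
427 = 2*205 + 17
205 = 12*17 + 1
17 = 17*1 + 0  (stop)
So 18259/1486 = [12; 3, 2, 12, 17].

[12; 3, 2, 12, 17]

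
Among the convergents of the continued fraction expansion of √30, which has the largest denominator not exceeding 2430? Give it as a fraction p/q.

√30 = [5; 2, 10, …] (period length 2).
Convergents:
  p_0/q_0 = 5/1
  p_1/q_1 = 11/2
  p_2/q_2 = 115/21
  p_3/q_3 = 241/44
  p_4/q_4 = 2525/461
  p_5/q_5 = 5291/966
  p_6/q_6 = 55435/10121
q_5 = 966 ≤ 2430 < 10121 = q_6, so the answer is 5291/966.

5291/966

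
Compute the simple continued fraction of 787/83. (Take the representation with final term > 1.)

[9; 2, 13, 3]

787 = 9·83 + 40
83 = 2·40 + 3
40 = 13·3 + 1
3 = 3·1 + 0  (stop)
So 787/83 = [9; 2, 13, 3].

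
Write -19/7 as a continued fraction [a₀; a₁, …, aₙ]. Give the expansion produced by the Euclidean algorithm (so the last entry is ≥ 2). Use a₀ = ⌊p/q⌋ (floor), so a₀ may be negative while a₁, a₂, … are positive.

-19 = -3·7 + 2
7 = 3·2 + 1
2 = 2·1 + 0  (stop)
So -19/7 = [-3; 3, 2].

[-3; 3, 2]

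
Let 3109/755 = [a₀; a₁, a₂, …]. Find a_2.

3109 = 4·755 + 89   →  a_0 = 4
755 = 8·89 + 43   →  a_1 = 8
89 = 2·43 + 3   →  a_2 = 2

2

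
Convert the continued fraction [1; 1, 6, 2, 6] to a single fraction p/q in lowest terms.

Fold from the inside: start with 6/1.
  2 + 1/6 = 13/6
  6 + 6/13 = 84/13
  1 + 13/84 = 97/84
  1 + 84/97 = 181/97

181/97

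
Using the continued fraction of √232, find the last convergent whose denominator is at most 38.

√232 = [15; 4, 3, 7, 3, 4, 30, …] (period length 6).
Convergents:
  p_0/q_0 = 15/1
  p_1/q_1 = 61/4
  p_2/q_2 = 198/13
  p_3/q_3 = 1447/95
q_2 = 13 ≤ 38 < 95 = q_3, so the answer is 198/13.

198/13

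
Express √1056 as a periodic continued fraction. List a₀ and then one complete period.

[32; 2, 64]

a₀ = ⌊√1056⌋ = 32.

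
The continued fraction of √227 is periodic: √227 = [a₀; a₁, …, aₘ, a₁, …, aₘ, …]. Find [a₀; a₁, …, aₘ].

a₀ = ⌊√227⌋ = 15.
With m₀=0, d₀=1 and mₖ₊₁ = dₖaₖ − mₖ, dₖ₊₁ = (n − mₖ₊₁²)/dₖ, aₖ₊₁ = ⌊(a₀+mₖ₊₁)/dₖ₊₁⌋:
  k=1: m=15, d=2, a=15
  k=2: m=15, d=1, a=30
d=1 and a=2a₀=30 at k=2, so the next step gives (m, d) = (15, 2) again — its k=1 value — and the period has length 2.

[15; 15, 30]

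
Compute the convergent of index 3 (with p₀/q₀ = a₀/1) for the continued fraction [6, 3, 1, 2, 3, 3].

Using pₖ = aₖpₖ₋₁ + pₖ₋₂, qₖ = aₖqₖ₋₁ + qₖ₋₂ (with p₋₁=1, p₋₂=0, q₋₁=0, q₋₂=1):
  k=0: a=6, p=6, q=1
  k=1: a=3, p=19, q=3
  k=2: a=1, p=25, q=4
  k=3: a=2, p=69, q=11

69/11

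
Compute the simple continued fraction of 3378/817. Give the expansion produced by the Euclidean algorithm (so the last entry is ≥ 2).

3378 = 4×817 + 110
817 = 7×110 + 47
110 = 2×47 + 16
47 = 2×16 + 15
16 = 1×15 + 1
15 = 15×1 + 0  (stop)
So 3378/817 = [4; 7, 2, 2, 1, 15].

[4; 7, 2, 2, 1, 15]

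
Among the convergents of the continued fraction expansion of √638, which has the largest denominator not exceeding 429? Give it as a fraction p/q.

√638 = [25; 3, 1, 6, 2, 6, 1, 3, 50, …] (period length 8).
Convergents:
  p_0/q_0 = 25/1
  p_1/q_1 = 76/3
  p_2/q_2 = 101/4
  p_3/q_3 = 682/27
  p_4/q_4 = 1465/58
  p_5/q_5 = 9472/375
  p_6/q_6 = 10937/433
q_5 = 375 ≤ 429 < 433 = q_6, so the answer is 9472/375.

9472/375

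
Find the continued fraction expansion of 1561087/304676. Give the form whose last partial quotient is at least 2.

[5; 8, 12, 2, 17, 17, 5]

1561087 = 5*304676 + 37707
304676 = 8*37707 + 3020
37707 = 12*3020 + 1467
3020 = 2*1467 + 86
1467 = 17*86 + 5
86 = 17*5 + 1
5 = 5*1 + 0  (stop)
So 1561087/304676 = [5; 8, 12, 2, 17, 17, 5].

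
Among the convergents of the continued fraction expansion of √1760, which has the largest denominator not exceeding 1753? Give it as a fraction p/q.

√1760 = [41; 1, 19, 1, 82, …] (period length 4).
Convergents:
  p_0/q_0 = 41/1
  p_1/q_1 = 42/1
  p_2/q_2 = 839/20
  p_3/q_3 = 881/21
  p_4/q_4 = 73081/1742
  p_5/q_5 = 73962/1763
q_4 = 1742 ≤ 1753 < 1763 = q_5, so the answer is 73081/1742.

73081/1742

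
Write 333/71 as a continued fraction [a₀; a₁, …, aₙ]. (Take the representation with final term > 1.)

[4; 1, 2, 4, 2, 2]

333 = 4×71 + 49
71 = 1×49 + 22
49 = 2×22 + 5
22 = 4×5 + 2
5 = 2×2 + 1
2 = 2×1 + 0  (stop)
So 333/71 = [4; 1, 2, 4, 2, 2].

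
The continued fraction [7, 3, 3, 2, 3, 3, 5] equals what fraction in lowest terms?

10072/1379

Using pₖ = aₖpₖ₋₁ + pₖ₋₂ and qₖ = aₖqₖ₋₁ + qₖ₋₂:
  k=0: a=7, p=7, q=1
  k=1: a=3, p=22, q=3
  k=2: a=3, p=73, q=10
  k=3: a=2, p=168, q=23
  k=4: a=3, p=577, q=79
  k=5: a=3, p=1899, q=260
  k=6: a=5, p=10072, q=1379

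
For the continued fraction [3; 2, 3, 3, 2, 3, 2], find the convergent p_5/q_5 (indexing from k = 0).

Using pₖ = aₖpₖ₋₁ + pₖ₋₂, qₖ = aₖqₖ₋₁ + qₖ₋₂ (with p₋₁=1, p₋₂=0, q₋₁=0, q₋₂=1):
  k=0: a=3, p=3, q=1
  k=1: a=2, p=7, q=2
  k=2: a=3, p=24, q=7
  k=3: a=3, p=79, q=23
  k=4: a=2, p=182, q=53
  k=5: a=3, p=625, q=182

625/182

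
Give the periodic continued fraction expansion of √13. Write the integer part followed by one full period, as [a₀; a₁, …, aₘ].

a₀ = ⌊√13⌋ = 3.
With m₀=0, d₀=1 and mₖ₊₁ = dₖaₖ − mₖ, dₖ₊₁ = (n − mₖ₊₁²)/dₖ, aₖ₊₁ = ⌊(a₀+mₖ₊₁)/dₖ₊₁⌋:
  k=1: m=3, d=4, a=1
  k=2: m=1, d=3, a=1
  k=3: m=2, d=3, a=1
  k=4: m=1, d=4, a=1
  k=5: m=3, d=1, a=6
d=1 and a=2a₀=6 at k=5, so the next step gives (m, d) = (3, 4) again — its k=1 value — and the period has length 5.

[3; 1, 1, 1, 1, 6]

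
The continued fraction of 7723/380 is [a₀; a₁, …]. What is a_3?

5

7723 = 20·380 + 123   →  a_0 = 20
380 = 3·123 + 11   →  a_1 = 3
123 = 11·11 + 2   →  a_2 = 11
11 = 5·2 + 1   →  a_3 = 5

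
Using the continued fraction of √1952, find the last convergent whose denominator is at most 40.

√1952 = [44; 5, 1, 1, 21, 1, 1, 5, 88, …] (period length 8).
Convergents:
  p_0/q_0 = 44/1
  p_1/q_1 = 221/5
  p_2/q_2 = 265/6
  p_3/q_3 = 486/11
  p_4/q_4 = 10471/237
q_3 = 11 ≤ 40 < 237 = q_4, so the answer is 486/11.

486/11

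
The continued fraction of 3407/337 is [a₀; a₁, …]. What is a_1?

3407 = 10·337 + 37   →  a_0 = 10
337 = 9·37 + 4   →  a_1 = 9

9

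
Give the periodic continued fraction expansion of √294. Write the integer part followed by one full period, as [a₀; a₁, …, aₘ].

[17; 6, 1, 4, 1, 6, 34]

a₀ = ⌊√294⌋ = 17.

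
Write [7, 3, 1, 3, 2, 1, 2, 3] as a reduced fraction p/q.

3233/445

Fold from the inside: start with 3/1.
  2 + 1/3 = 7/3
  1 + 3/7 = 10/7
  2 + 7/10 = 27/10
  3 + 10/27 = 91/27
  1 + 27/91 = 118/91
  3 + 91/118 = 445/118
  7 + 118/445 = 3233/445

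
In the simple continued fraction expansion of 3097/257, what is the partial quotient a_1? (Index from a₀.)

19

3097 = 12·257 + 13   →  a_0 = 12
257 = 19·13 + 10   →  a_1 = 19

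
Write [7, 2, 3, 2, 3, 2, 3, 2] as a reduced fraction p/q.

7377/992

Fold from the inside: start with 2/1.
  3 + 1/2 = 7/2
  2 + 2/7 = 16/7
  3 + 7/16 = 55/16
  2 + 16/55 = 126/55
  3 + 55/126 = 433/126
  2 + 126/433 = 992/433
  7 + 433/992 = 7377/992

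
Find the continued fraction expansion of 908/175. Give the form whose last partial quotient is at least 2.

908 = 5·175 + 33
175 = 5·33 + 10
33 = 3·10 + 3
10 = 3·3 + 1
3 = 3·1 + 0  (stop)
So 908/175 = [5; 5, 3, 3, 3].

[5; 5, 3, 3, 3]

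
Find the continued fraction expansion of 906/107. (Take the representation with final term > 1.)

[8; 2, 7, 7]

906 = 8*107 + 50
107 = 2*50 + 7
50 = 7*7 + 1
7 = 7*1 + 0  (stop)
So 906/107 = [8; 2, 7, 7].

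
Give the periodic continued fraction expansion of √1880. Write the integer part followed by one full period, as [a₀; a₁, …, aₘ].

a₀ = ⌊√1880⌋ = 43.
With m₀=0, d₀=1 and mₖ₊₁ = dₖaₖ − mₖ, dₖ₊₁ = (n − mₖ₊₁²)/dₖ, aₖ₊₁ = ⌊(a₀+mₖ₊₁)/dₖ₊₁⌋:
  k=1: m=43, d=31, a=2
  k=2: m=19, d=49, a=1
  k=3: m=30, d=20, a=3
  k=4: m=30, d=49, a=1
  k=5: m=19, d=31, a=2
  k=6: m=43, d=1, a=86
d=1 and a=2a₀=86 at k=6, so the next step gives (m, d) = (43, 31) again — its k=1 value — and the period has length 6.

[43; 2, 1, 3, 1, 2, 86]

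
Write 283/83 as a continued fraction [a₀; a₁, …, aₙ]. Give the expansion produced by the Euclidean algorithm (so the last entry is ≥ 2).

283 = 3*83 + 34
83 = 2*34 + 15
34 = 2*15 + 4
15 = 3*4 + 3
4 = 1*3 + 1
3 = 3*1 + 0  (stop)
So 283/83 = [3; 2, 2, 3, 1, 3].

[3; 2, 2, 3, 1, 3]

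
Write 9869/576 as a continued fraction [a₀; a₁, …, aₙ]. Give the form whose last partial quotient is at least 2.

[17; 7, 2, 12, 3]

9869 = 17·576 + 77
576 = 7·77 + 37
77 = 2·37 + 3
37 = 12·3 + 1
3 = 3·1 + 0  (stop)
So 9869/576 = [17; 7, 2, 12, 3].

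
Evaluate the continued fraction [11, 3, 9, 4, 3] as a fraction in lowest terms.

Using pₖ = aₖpₖ₋₁ + pₖ₋₂ and qₖ = aₖqₖ₋₁ + qₖ₋₂:
  k=0: a=11, p=11, q=1
  k=1: a=3, p=34, q=3
  k=2: a=9, p=317, q=28
  k=3: a=4, p=1302, q=115
  k=4: a=3, p=4223, q=373

4223/373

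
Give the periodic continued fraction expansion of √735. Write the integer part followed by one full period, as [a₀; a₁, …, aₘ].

[27; 9, 54]

a₀ = ⌊√735⌋ = 27.
With m₀=0, d₀=1 and mₖ₊₁ = dₖaₖ − mₖ, dₖ₊₁ = (n − mₖ₊₁²)/dₖ, aₖ₊₁ = ⌊(a₀+mₖ₊₁)/dₖ₊₁⌋:
  k=1: m=27, d=6, a=9
  k=2: m=27, d=1, a=54
d=1 and a=2a₀=54 at k=2, so the next step gives (m, d) = (27, 6) again — its k=1 value — and the period has length 2.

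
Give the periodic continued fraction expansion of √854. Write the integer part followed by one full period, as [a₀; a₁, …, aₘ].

[29; 4, 2, 11, 4, 11, 2, 4, 58]

a₀ = ⌊√854⌋ = 29.
With m₀=0, d₀=1 and mₖ₊₁ = dₖaₖ − mₖ, dₖ₊₁ = (n − mₖ₊₁²)/dₖ, aₖ₊₁ = ⌊(a₀+mₖ₊₁)/dₖ₊₁⌋:
  k=1: m=29, d=13, a=4
  k=2: m=23, d=25, a=2
  k=3: m=27, d=5, a=11
  k=4: m=28, d=14, a=4
  k=5: m=28, d=5, a=11
  k=6: m=27, d=25, a=2
  k=7: m=23, d=13, a=4
  k=8: m=29, d=1, a=58
d=1 and a=2a₀=58 at k=8, so the next step gives (m, d) = (29, 13) again — its k=1 value — and the period has length 8.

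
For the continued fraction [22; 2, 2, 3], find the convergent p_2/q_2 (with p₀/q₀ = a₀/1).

Using pₖ = aₖpₖ₋₁ + pₖ₋₂, qₖ = aₖqₖ₋₁ + qₖ₋₂ (with p₋₁=1, p₋₂=0, q₋₁=0, q₋₂=1):
  k=0: a=22, p=22, q=1
  k=1: a=2, p=45, q=2
  k=2: a=2, p=112, q=5

112/5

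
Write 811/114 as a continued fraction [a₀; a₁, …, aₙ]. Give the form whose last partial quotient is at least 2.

811 = 7*114 + 13
114 = 8*13 + 10
13 = 1*10 + 3
10 = 3*3 + 1
3 = 3*1 + 0  (stop)
So 811/114 = [7; 8, 1, 3, 3].

[7; 8, 1, 3, 3]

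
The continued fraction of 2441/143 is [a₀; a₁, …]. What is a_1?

14

2441 = 17·143 + 10   →  a_0 = 17
143 = 14·10 + 3   →  a_1 = 14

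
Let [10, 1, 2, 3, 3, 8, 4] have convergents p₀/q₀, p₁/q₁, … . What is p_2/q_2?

32/3

Using pₖ = aₖpₖ₋₁ + pₖ₋₂, qₖ = aₖqₖ₋₁ + qₖ₋₂ (with p₋₁=1, p₋₂=0, q₋₁=0, q₋₂=1):
  k=0: a=10, p=10, q=1
  k=1: a=1, p=11, q=1
  k=2: a=2, p=32, q=3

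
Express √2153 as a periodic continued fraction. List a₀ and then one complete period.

a₀ = ⌊√2153⌋ = 46.
With m₀=0, d₀=1 and mₖ₊₁ = dₖaₖ − mₖ, dₖ₊₁ = (n − mₖ₊₁²)/dₖ, aₖ₊₁ = ⌊(a₀+mₖ₊₁)/dₖ₊₁⌋:
  k=1: m=46, d=37, a=2
  k=2: m=28, d=37, a=2
  k=3: m=46, d=1, a=92
d=1 and a=2a₀=92 at k=3, so the next step gives (m, d) = (46, 37) again — its k=1 value — and the period has length 3.

[46; 2, 2, 92]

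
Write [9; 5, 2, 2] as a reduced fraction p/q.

Fold from the inside: start with 2/1.
  2 + 1/2 = 5/2
  5 + 2/5 = 27/5
  9 + 5/27 = 248/27

248/27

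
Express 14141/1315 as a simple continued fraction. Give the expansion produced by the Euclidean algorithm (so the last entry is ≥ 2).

14141 = 10×1315 + 991
1315 = 1×991 + 324
991 = 3×324 + 19
324 = 17×19 + 1
19 = 19×1 + 0  (stop)
So 14141/1315 = [10; 1, 3, 17, 19].

[10; 1, 3, 17, 19]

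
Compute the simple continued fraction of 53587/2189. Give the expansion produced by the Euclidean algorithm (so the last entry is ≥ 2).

[24; 2, 12, 12, 2, 3]

53587 = 24×2189 + 1051
2189 = 2×1051 + 87
1051 = 12×87 + 7
87 = 12×7 + 3
7 = 2×3 + 1
3 = 3×1 + 0  (stop)
So 53587/2189 = [24; 2, 12, 12, 2, 3].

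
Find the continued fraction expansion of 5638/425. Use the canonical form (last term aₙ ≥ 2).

5638 = 13*425 + 113
425 = 3*113 + 86
113 = 1*86 + 27
86 = 3*27 + 5
27 = 5*5 + 2
5 = 2*2 + 1
2 = 2*1 + 0  (stop)
So 5638/425 = [13; 3, 1, 3, 5, 2, 2].

[13; 3, 1, 3, 5, 2, 2]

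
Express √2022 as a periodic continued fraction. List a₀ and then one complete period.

a₀ = ⌊√2022⌋ = 44.

[44; 1, 28, 1, 88]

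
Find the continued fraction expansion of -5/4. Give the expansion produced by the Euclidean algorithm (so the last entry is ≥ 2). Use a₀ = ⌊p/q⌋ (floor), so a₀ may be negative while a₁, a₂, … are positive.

-5 = -2*4 + 3
4 = 1*3 + 1
3 = 3*1 + 0  (stop)
So -5/4 = [-2; 1, 3].

[-2; 1, 3]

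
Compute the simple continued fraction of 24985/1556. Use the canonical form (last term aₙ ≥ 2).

[16; 17, 2, 14, 3]

24985 = 16*1556 + 89
1556 = 17*89 + 43
89 = 2*43 + 3
43 = 14*3 + 1
3 = 3*1 + 0  (stop)
So 24985/1556 = [16; 17, 2, 14, 3].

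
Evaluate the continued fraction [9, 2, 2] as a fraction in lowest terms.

Using pₖ = aₖpₖ₋₁ + pₖ₋₂ and qₖ = aₖqₖ₋₁ + qₖ₋₂:
  k=0: a=9, p=9, q=1
  k=1: a=2, p=19, q=2
  k=2: a=2, p=47, q=5

47/5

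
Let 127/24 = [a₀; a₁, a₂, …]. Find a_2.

127 = 5·24 + 7   →  a_0 = 5
24 = 3·7 + 3   →  a_1 = 3
7 = 2·3 + 1   →  a_2 = 2

2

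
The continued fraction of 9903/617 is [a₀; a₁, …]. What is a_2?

9903 = 16·617 + 31   →  a_0 = 16
617 = 19·31 + 28   →  a_1 = 19
31 = 1·28 + 3   →  a_2 = 1

1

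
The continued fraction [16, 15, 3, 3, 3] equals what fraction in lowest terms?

Fold from the inside: start with 3/1.
  3 + 1/3 = 10/3
  3 + 3/10 = 33/10
  15 + 10/33 = 505/33
  16 + 33/505 = 8113/505

8113/505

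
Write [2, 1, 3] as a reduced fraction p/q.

11/4

Fold from the inside: start with 3/1.
  1 + 1/3 = 4/3
  2 + 3/4 = 11/4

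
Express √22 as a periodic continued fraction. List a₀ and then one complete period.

[4; 1, 2, 4, 2, 1, 8]

a₀ = ⌊√22⌋ = 4.
With m₀=0, d₀=1 and mₖ₊₁ = dₖaₖ − mₖ, dₖ₊₁ = (n − mₖ₊₁²)/dₖ, aₖ₊₁ = ⌊(a₀+mₖ₊₁)/dₖ₊₁⌋:
  k=1: m=4, d=6, a=1
  k=2: m=2, d=3, a=2
  k=3: m=4, d=2, a=4
  k=4: m=4, d=3, a=2
  k=5: m=2, d=6, a=1
  k=6: m=4, d=1, a=8
d=1 and a=2a₀=8 at k=6, so the next step gives (m, d) = (4, 6) again — its k=1 value — and the period has length 6.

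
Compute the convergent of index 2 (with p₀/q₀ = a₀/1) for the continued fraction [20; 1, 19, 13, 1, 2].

419/20

Using pₖ = aₖpₖ₋₁ + pₖ₋₂, qₖ = aₖqₖ₋₁ + qₖ₋₂ (with p₋₁=1, p₋₂=0, q₋₁=0, q₋₂=1):
  k=0: a=20, p=20, q=1
  k=1: a=1, p=21, q=1
  k=2: a=19, p=419, q=20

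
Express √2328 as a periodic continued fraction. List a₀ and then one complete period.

[48; 4, 96]

a₀ = ⌊√2328⌋ = 48.
With m₀=0, d₀=1 and mₖ₊₁ = dₖaₖ − mₖ, dₖ₊₁ = (n − mₖ₊₁²)/dₖ, aₖ₊₁ = ⌊(a₀+mₖ₊₁)/dₖ₊₁⌋:
  k=1: m=48, d=24, a=4
  k=2: m=48, d=1, a=96
d=1 and a=2a₀=96 at k=2, so the next step gives (m, d) = (48, 24) again — its k=1 value — and the period has length 2.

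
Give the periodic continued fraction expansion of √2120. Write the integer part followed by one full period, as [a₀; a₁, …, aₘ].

a₀ = ⌊√2120⌋ = 46.

[46; 23, 92]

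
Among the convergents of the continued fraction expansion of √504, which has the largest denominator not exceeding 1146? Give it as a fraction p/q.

√504 = [22; 2, 4, 2, 44, …] (period length 4).
Convergents:
  p_0/q_0 = 22/1
  p_1/q_1 = 45/2
  p_2/q_2 = 202/9
  p_3/q_3 = 449/20
  p_4/q_4 = 19958/889
  p_5/q_5 = 40365/1798
q_4 = 889 ≤ 1146 < 1798 = q_5, so the answer is 19958/889.

19958/889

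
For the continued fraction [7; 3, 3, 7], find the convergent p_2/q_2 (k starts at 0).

73/10

Using pₖ = aₖpₖ₋₁ + pₖ₋₂, qₖ = aₖqₖ₋₁ + qₖ₋₂ (with p₋₁=1, p₋₂=0, q₋₁=0, q₋₂=1):
  k=0: a=7, p=7, q=1
  k=1: a=3, p=22, q=3
  k=2: a=3, p=73, q=10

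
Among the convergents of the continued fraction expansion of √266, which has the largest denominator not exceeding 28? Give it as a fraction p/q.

√266 = [16; 3, 4, 3, 32, …] (period length 4).
Convergents:
  p_0/q_0 = 16/1
  p_1/q_1 = 49/3
  p_2/q_2 = 212/13
  p_3/q_3 = 685/42
q_2 = 13 ≤ 28 < 42 = q_3, so the answer is 212/13.

212/13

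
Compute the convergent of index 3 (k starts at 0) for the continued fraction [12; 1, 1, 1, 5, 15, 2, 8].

38/3

Using pₖ = aₖpₖ₋₁ + pₖ₋₂, qₖ = aₖqₖ₋₁ + qₖ₋₂ (with p₋₁=1, p₋₂=0, q₋₁=0, q₋₂=1):
  k=0: a=12, p=12, q=1
  k=1: a=1, p=13, q=1
  k=2: a=1, p=25, q=2
  k=3: a=1, p=38, q=3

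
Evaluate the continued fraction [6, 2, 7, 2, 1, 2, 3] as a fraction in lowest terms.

Fold from the inside: start with 3/1.
  2 + 1/3 = 7/3
  1 + 3/7 = 10/7
  2 + 7/10 = 27/10
  7 + 10/27 = 199/27
  2 + 27/199 = 425/199
  6 + 199/425 = 2749/425

2749/425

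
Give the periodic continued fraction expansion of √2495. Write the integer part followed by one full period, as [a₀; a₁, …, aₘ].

[49; 1, 18, 1, 98]

a₀ = ⌊√2495⌋ = 49.
With m₀=0, d₀=1 and mₖ₊₁ = dₖaₖ − mₖ, dₖ₊₁ = (n − mₖ₊₁²)/dₖ, aₖ₊₁ = ⌊(a₀+mₖ₊₁)/dₖ₊₁⌋:
  k=1: m=49, d=94, a=1
  k=2: m=45, d=5, a=18
  k=3: m=45, d=94, a=1
  k=4: m=49, d=1, a=98
d=1 and a=2a₀=98 at k=4, so the next step gives (m, d) = (49, 94) again — its k=1 value — and the period has length 4.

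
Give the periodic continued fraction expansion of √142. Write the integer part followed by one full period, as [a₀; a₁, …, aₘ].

[11; 1, 10, 1, 22]

a₀ = ⌊√142⌋ = 11.
With m₀=0, d₀=1 and mₖ₊₁ = dₖaₖ − mₖ, dₖ₊₁ = (n − mₖ₊₁²)/dₖ, aₖ₊₁ = ⌊(a₀+mₖ₊₁)/dₖ₊₁⌋:
  k=1: m=11, d=21, a=1
  k=2: m=10, d=2, a=10
  k=3: m=10, d=21, a=1
  k=4: m=11, d=1, a=22
d=1 and a=2a₀=22 at k=4, so the next step gives (m, d) = (11, 21) again — its k=1 value — and the period has length 4.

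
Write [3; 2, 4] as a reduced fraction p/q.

31/9

Using pₖ = aₖpₖ₋₁ + pₖ₋₂ and qₖ = aₖqₖ₋₁ + qₖ₋₂:
  k=0: a=3, p=3, q=1
  k=1: a=2, p=7, q=2
  k=2: a=4, p=31, q=9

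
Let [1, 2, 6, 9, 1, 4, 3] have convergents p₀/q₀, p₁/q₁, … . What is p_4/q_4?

Using pₖ = aₖpₖ₋₁ + pₖ₋₂, qₖ = aₖqₖ₋₁ + qₖ₋₂ (with p₋₁=1, p₋₂=0, q₋₁=0, q₋₂=1):
  k=0: a=1, p=1, q=1
  k=1: a=2, p=3, q=2
  k=2: a=6, p=19, q=13
  k=3: a=9, p=174, q=119
  k=4: a=1, p=193, q=132

193/132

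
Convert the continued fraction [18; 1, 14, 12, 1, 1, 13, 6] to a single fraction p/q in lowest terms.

Using pₖ = aₖpₖ₋₁ + pₖ₋₂ and qₖ = aₖqₖ₋₁ + qₖ₋₂:
  k=0: a=18, p=18, q=1
  k=1: a=1, p=19, q=1
  k=2: a=14, p=284, q=15
  k=3: a=12, p=3427, q=181
  k=4: a=1, p=3711, q=196
  k=5: a=1, p=7138, q=377
  k=6: a=13, p=96505, q=5097
  k=7: a=6, p=586168, q=30959

586168/30959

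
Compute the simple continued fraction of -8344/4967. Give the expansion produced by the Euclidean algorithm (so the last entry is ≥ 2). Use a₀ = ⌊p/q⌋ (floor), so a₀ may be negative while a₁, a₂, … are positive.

[-2; 3, 8, 14, 14]

-8344 = -2*4967 + 1590
4967 = 3*1590 + 197
1590 = 8*197 + 14
197 = 14*14 + 1
14 = 14*1 + 0  (stop)
So -8344/4967 = [-2; 3, 8, 14, 14].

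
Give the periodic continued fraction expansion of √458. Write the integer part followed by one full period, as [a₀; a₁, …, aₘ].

[21; 2, 2, 42]

a₀ = ⌊√458⌋ = 21.
With m₀=0, d₀=1 and mₖ₊₁ = dₖaₖ − mₖ, dₖ₊₁ = (n − mₖ₊₁²)/dₖ, aₖ₊₁ = ⌊(a₀+mₖ₊₁)/dₖ₊₁⌋:
  k=1: m=21, d=17, a=2
  k=2: m=13, d=17, a=2
  k=3: m=21, d=1, a=42
d=1 and a=2a₀=42 at k=3, so the next step gives (m, d) = (21, 17) again — its k=1 value — and the period has length 3.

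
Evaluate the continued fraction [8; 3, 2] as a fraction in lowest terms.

Using pₖ = aₖpₖ₋₁ + pₖ₋₂ and qₖ = aₖqₖ₋₁ + qₖ₋₂:
  k=0: a=8, p=8, q=1
  k=1: a=3, p=25, q=3
  k=2: a=2, p=58, q=7

58/7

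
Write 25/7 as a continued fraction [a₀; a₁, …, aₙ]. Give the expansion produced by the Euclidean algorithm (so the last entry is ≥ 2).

[3; 1, 1, 3]

25 = 3·7 + 4
7 = 1·4 + 3
4 = 1·3 + 1
3 = 3·1 + 0  (stop)
So 25/7 = [3; 1, 1, 3].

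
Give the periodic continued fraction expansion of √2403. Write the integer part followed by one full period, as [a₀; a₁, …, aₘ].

a₀ = ⌊√2403⌋ = 49.

[49; 49, 98]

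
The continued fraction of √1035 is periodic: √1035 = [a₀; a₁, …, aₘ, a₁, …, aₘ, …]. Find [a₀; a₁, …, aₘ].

[32; 5, 1, 5, 64]

a₀ = ⌊√1035⌋ = 32.
With m₀=0, d₀=1 and mₖ₊₁ = dₖaₖ − mₖ, dₖ₊₁ = (n − mₖ₊₁²)/dₖ, aₖ₊₁ = ⌊(a₀+mₖ₊₁)/dₖ₊₁⌋:
  k=1: m=32, d=11, a=5
  k=2: m=23, d=46, a=1
  k=3: m=23, d=11, a=5
  k=4: m=32, d=1, a=64
d=1 and a=2a₀=64 at k=4, so the next step gives (m, d) = (32, 11) again — its k=1 value — and the period has length 4.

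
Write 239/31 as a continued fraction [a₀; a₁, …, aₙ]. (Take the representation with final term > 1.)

239 = 7·31 + 22
31 = 1·22 + 9
22 = 2·9 + 4
9 = 2·4 + 1
4 = 4·1 + 0  (stop)
So 239/31 = [7; 1, 2, 2, 4].

[7; 1, 2, 2, 4]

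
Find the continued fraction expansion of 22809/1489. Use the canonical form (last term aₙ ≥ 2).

[15; 3, 7, 13, 2, 2]

22809 = 15×1489 + 474
1489 = 3×474 + 67
474 = 7×67 + 5
67 = 13×5 + 2
5 = 2×2 + 1
2 = 2×1 + 0  (stop)
So 22809/1489 = [15; 3, 7, 13, 2, 2].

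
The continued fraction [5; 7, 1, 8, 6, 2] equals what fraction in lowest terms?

4814/939

Using pₖ = aₖpₖ₋₁ + pₖ₋₂ and qₖ = aₖqₖ₋₁ + qₖ₋₂:
  k=0: a=5, p=5, q=1
  k=1: a=7, p=36, q=7
  k=2: a=1, p=41, q=8
  k=3: a=8, p=364, q=71
  k=4: a=6, p=2225, q=434
  k=5: a=2, p=4814, q=939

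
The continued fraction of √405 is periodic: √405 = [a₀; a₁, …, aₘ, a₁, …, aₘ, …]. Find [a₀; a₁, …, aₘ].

a₀ = ⌊√405⌋ = 20.
With m₀=0, d₀=1 and mₖ₊₁ = dₖaₖ − mₖ, dₖ₊₁ = (n − mₖ₊₁²)/dₖ, aₖ₊₁ = ⌊(a₀+mₖ₊₁)/dₖ₊₁⌋:
  k=1: m=20, d=5, a=8
  k=2: m=20, d=1, a=40
d=1 and a=2a₀=40 at k=2, so the next step gives (m, d) = (20, 5) again — its k=1 value — and the period has length 2.

[20; 8, 40]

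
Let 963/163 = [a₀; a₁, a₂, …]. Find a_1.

1

963 = 5·163 + 148   →  a_0 = 5
163 = 1·148 + 15   →  a_1 = 1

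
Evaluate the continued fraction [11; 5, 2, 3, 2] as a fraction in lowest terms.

Fold from the inside: start with 2/1.
  3 + 1/2 = 7/2
  2 + 2/7 = 16/7
  5 + 7/16 = 87/16
  11 + 16/87 = 973/87

973/87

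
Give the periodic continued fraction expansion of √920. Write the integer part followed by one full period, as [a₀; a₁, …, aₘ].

[30; 3, 60]

a₀ = ⌊√920⌋ = 30.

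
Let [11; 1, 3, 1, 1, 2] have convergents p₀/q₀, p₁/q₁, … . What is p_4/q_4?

Using pₖ = aₖpₖ₋₁ + pₖ₋₂, qₖ = aₖqₖ₋₁ + qₖ₋₂ (with p₋₁=1, p₋₂=0, q₋₁=0, q₋₂=1):
  k=0: a=11, p=11, q=1
  k=1: a=1, p=12, q=1
  k=2: a=3, p=47, q=4
  k=3: a=1, p=59, q=5
  k=4: a=1, p=106, q=9

106/9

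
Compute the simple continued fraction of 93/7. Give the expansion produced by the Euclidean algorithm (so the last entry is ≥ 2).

[13; 3, 2]

93 = 13·7 + 2
7 = 3·2 + 1
2 = 2·1 + 0  (stop)
So 93/7 = [13; 3, 2].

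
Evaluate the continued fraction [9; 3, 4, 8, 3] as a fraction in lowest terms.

3109/334

Fold from the inside: start with 3/1.
  8 + 1/3 = 25/3
  4 + 3/25 = 103/25
  3 + 25/103 = 334/103
  9 + 103/334 = 3109/334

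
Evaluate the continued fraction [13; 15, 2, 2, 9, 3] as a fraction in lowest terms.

Fold from the inside: start with 3/1.
  9 + 1/3 = 28/3
  2 + 3/28 = 59/28
  2 + 28/59 = 146/59
  15 + 59/146 = 2249/146
  13 + 146/2249 = 29383/2249

29383/2249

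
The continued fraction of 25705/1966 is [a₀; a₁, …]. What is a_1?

13

25705 = 13·1966 + 147   →  a_0 = 13
1966 = 13·147 + 55   →  a_1 = 13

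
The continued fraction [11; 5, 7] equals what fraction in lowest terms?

Using pₖ = aₖpₖ₋₁ + pₖ₋₂ and qₖ = aₖqₖ₋₁ + qₖ₋₂:
  k=0: a=11, p=11, q=1
  k=1: a=5, p=56, q=5
  k=2: a=7, p=403, q=36

403/36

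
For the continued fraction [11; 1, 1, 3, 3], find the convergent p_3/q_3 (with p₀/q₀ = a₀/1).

81/7

Using pₖ = aₖpₖ₋₁ + pₖ₋₂, qₖ = aₖqₖ₋₁ + qₖ₋₂ (with p₋₁=1, p₋₂=0, q₋₁=0, q₋₂=1):
  k=0: a=11, p=11, q=1
  k=1: a=1, p=12, q=1
  k=2: a=1, p=23, q=2
  k=3: a=3, p=81, q=7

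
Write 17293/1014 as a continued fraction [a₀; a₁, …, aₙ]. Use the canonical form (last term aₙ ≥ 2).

[17; 18, 2, 3, 2, 3]

17293 = 17*1014 + 55
1014 = 18*55 + 24
55 = 2*24 + 7
24 = 3*7 + 3
7 = 2*3 + 1
3 = 3*1 + 0  (stop)
So 17293/1014 = [17; 18, 2, 3, 2, 3].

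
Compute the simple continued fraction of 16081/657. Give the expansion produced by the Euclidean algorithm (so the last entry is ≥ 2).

[24; 2, 10, 10, 3]

16081 = 24*657 + 313
657 = 2*313 + 31
313 = 10*31 + 3
31 = 10*3 + 1
3 = 3*1 + 0  (stop)
So 16081/657 = [24; 2, 10, 10, 3].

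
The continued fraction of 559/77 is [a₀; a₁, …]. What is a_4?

1

559 = 7·77 + 20   →  a_0 = 7
77 = 3·20 + 17   →  a_1 = 3
20 = 1·17 + 3   →  a_2 = 1
17 = 5·3 + 2   →  a_3 = 5
3 = 1·2 + 1   →  a_4 = 1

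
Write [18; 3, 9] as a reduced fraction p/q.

Using pₖ = aₖpₖ₋₁ + pₖ₋₂ and qₖ = aₖqₖ₋₁ + qₖ₋₂:
  k=0: a=18, p=18, q=1
  k=1: a=3, p=55, q=3
  k=2: a=9, p=513, q=28

513/28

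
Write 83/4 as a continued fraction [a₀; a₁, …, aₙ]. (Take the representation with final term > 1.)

83 = 20×4 + 3
4 = 1×3 + 1
3 = 3×1 + 0  (stop)
So 83/4 = [20; 1, 3].

[20; 1, 3]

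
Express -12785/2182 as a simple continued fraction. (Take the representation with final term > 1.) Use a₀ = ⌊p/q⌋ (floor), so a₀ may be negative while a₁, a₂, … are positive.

-12785 = -6*2182 + 307
2182 = 7*307 + 33
307 = 9*33 + 10
33 = 3*10 + 3
10 = 3*3 + 1
3 = 3*1 + 0  (stop)
So -12785/2182 = [-6; 7, 9, 3, 3, 3].

[-6; 7, 9, 3, 3, 3]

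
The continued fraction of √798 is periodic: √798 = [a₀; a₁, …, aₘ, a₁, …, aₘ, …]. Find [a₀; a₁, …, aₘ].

[28; 4, 56]

a₀ = ⌊√798⌋ = 28.
With m₀=0, d₀=1 and mₖ₊₁ = dₖaₖ − mₖ, dₖ₊₁ = (n − mₖ₊₁²)/dₖ, aₖ₊₁ = ⌊(a₀+mₖ₊₁)/dₖ₊₁⌋:
  k=1: m=28, d=14, a=4
  k=2: m=28, d=1, a=56
d=1 and a=2a₀=56 at k=2, so the next step gives (m, d) = (28, 14) again — its k=1 value — and the period has length 2.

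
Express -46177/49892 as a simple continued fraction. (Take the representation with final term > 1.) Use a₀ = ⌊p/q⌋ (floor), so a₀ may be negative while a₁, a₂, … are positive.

-46177 = -1×49892 + 3715
49892 = 13×3715 + 1597
3715 = 2×1597 + 521
1597 = 3×521 + 34
521 = 15×34 + 11
34 = 3×11 + 1
11 = 11×1 + 0  (stop)
So -46177/49892 = [-1; 13, 2, 3, 15, 3, 11].

[-1; 13, 2, 3, 15, 3, 11]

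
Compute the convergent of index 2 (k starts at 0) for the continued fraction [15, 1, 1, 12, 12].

Using pₖ = aₖpₖ₋₁ + pₖ₋₂, qₖ = aₖqₖ₋₁ + qₖ₋₂ (with p₋₁=1, p₋₂=0, q₋₁=0, q₋₂=1):
  k=0: a=15, p=15, q=1
  k=1: a=1, p=16, q=1
  k=2: a=1, p=31, q=2

31/2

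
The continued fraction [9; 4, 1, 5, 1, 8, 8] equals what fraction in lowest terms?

22481/2442

Fold from the inside: start with 8/1.
  8 + 1/8 = 65/8
  1 + 8/65 = 73/65
  5 + 65/73 = 430/73
  1 + 73/430 = 503/430
  4 + 430/503 = 2442/503
  9 + 503/2442 = 22481/2442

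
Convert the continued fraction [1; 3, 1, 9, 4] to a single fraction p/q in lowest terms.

Fold from the inside: start with 4/1.
  9 + 1/4 = 37/4
  1 + 4/37 = 41/37
  3 + 37/41 = 160/41
  1 + 41/160 = 201/160

201/160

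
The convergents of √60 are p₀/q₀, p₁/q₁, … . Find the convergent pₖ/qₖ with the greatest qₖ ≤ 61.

457/59

√60 = [7; 1, 2, 1, 14, …] (period length 4).
Convergents:
  p_0/q_0 = 7/1
  p_1/q_1 = 8/1
  p_2/q_2 = 23/3
  p_3/q_3 = 31/4
  p_4/q_4 = 457/59
  p_5/q_5 = 488/63
q_4 = 59 ≤ 61 < 63 = q_5, so the answer is 457/59.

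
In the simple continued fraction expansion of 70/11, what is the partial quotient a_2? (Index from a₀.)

70 = 6·11 + 4   →  a_0 = 6
11 = 2·4 + 3   →  a_1 = 2
4 = 1·3 + 1   →  a_2 = 1

1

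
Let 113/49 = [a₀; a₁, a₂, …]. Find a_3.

1

113 = 2·49 + 15   →  a_0 = 2
49 = 3·15 + 4   →  a_1 = 3
15 = 3·4 + 3   →  a_2 = 3
4 = 1·3 + 1   →  a_3 = 1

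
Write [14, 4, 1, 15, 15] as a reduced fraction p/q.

Using pₖ = aₖpₖ₋₁ + pₖ₋₂ and qₖ = aₖqₖ₋₁ + qₖ₋₂:
  k=0: a=14, p=14, q=1
  k=1: a=4, p=57, q=4
  k=2: a=1, p=71, q=5
  k=3: a=15, p=1122, q=79
  k=4: a=15, p=16901, q=1190

16901/1190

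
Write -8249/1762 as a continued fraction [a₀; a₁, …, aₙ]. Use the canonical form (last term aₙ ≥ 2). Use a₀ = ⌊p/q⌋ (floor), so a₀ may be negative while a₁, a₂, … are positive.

-8249 = -5×1762 + 561
1762 = 3×561 + 79
561 = 7×79 + 8
79 = 9×8 + 7
8 = 1×7 + 1
7 = 7×1 + 0  (stop)
So -8249/1762 = [-5; 3, 7, 9, 1, 7].

[-5; 3, 7, 9, 1, 7]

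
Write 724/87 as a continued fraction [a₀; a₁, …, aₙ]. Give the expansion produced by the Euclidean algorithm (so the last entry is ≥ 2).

724 = 8×87 + 28
87 = 3×28 + 3
28 = 9×3 + 1
3 = 3×1 + 0  (stop)
So 724/87 = [8; 3, 9, 3].

[8; 3, 9, 3]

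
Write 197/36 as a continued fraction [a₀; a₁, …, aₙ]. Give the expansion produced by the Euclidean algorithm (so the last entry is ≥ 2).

[5; 2, 8, 2]

197 = 5·36 + 17
36 = 2·17 + 2
17 = 8·2 + 1
2 = 2·1 + 0  (stop)
So 197/36 = [5; 2, 8, 2].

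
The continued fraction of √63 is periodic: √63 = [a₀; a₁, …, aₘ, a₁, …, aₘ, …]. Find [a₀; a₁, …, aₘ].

[7; 1, 14]

a₀ = ⌊√63⌋ = 7.
With m₀=0, d₀=1 and mₖ₊₁ = dₖaₖ − mₖ, dₖ₊₁ = (n − mₖ₊₁²)/dₖ, aₖ₊₁ = ⌊(a₀+mₖ₊₁)/dₖ₊₁⌋:
  k=1: m=7, d=14, a=1
  k=2: m=7, d=1, a=14
d=1 and a=2a₀=14 at k=2, so the next step gives (m, d) = (7, 14) again — its k=1 value — and the period has length 2.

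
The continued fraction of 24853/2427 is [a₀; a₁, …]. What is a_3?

24853 = 10·2427 + 583   →  a_0 = 10
2427 = 4·583 + 95   →  a_1 = 4
583 = 6·95 + 13   →  a_2 = 6
95 = 7·13 + 4   →  a_3 = 7

7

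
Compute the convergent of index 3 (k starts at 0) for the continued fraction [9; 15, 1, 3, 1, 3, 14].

Using pₖ = aₖpₖ₋₁ + pₖ₋₂, qₖ = aₖqₖ₋₁ + qₖ₋₂ (with p₋₁=1, p₋₂=0, q₋₁=0, q₋₂=1):
  k=0: a=9, p=9, q=1
  k=1: a=15, p=136, q=15
  k=2: a=1, p=145, q=16
  k=3: a=3, p=571, q=63

571/63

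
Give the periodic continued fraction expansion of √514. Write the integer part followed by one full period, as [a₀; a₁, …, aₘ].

[22; 1, 2, 22, 2, 1, 44]

a₀ = ⌊√514⌋ = 22.
With m₀=0, d₀=1 and mₖ₊₁ = dₖaₖ − mₖ, dₖ₊₁ = (n − mₖ₊₁²)/dₖ, aₖ₊₁ = ⌊(a₀+mₖ₊₁)/dₖ₊₁⌋:
  k=1: m=22, d=30, a=1
  k=2: m=8, d=15, a=2
  k=3: m=22, d=2, a=22
  k=4: m=22, d=15, a=2
  k=5: m=8, d=30, a=1
  k=6: m=22, d=1, a=44
d=1 and a=2a₀=44 at k=6, so the next step gives (m, d) = (22, 30) again — its k=1 value — and the period has length 6.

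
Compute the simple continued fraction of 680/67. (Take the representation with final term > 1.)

[10; 6, 1, 2, 3]

680 = 10*67 + 10
67 = 6*10 + 7
10 = 1*7 + 3
7 = 2*3 + 1
3 = 3*1 + 0  (stop)
So 680/67 = [10; 6, 1, 2, 3].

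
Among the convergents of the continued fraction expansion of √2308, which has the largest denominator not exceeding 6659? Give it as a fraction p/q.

110736/2305

√2308 = [48; 24, 96, …] (period length 2).
Convergents:
  p_0/q_0 = 48/1
  p_1/q_1 = 1153/24
  p_2/q_2 = 110736/2305
  p_3/q_3 = 2658817/55344
q_2 = 2305 ≤ 6659 < 55344 = q_3, so the answer is 110736/2305.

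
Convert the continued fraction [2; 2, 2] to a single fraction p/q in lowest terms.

12/5

Using pₖ = aₖpₖ₋₁ + pₖ₋₂ and qₖ = aₖqₖ₋₁ + qₖ₋₂:
  k=0: a=2, p=2, q=1
  k=1: a=2, p=5, q=2
  k=2: a=2, p=12, q=5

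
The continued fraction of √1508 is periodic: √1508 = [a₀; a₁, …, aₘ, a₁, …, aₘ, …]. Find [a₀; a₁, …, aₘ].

a₀ = ⌊√1508⌋ = 38.
With m₀=0, d₀=1 and mₖ₊₁ = dₖaₖ − mₖ, dₖ₊₁ = (n − mₖ₊₁²)/dₖ, aₖ₊₁ = ⌊(a₀+mₖ₊₁)/dₖ₊₁⌋:
  k=1: m=38, d=64, a=1
  k=2: m=26, d=13, a=4
  k=3: m=26, d=64, a=1
  k=4: m=38, d=1, a=76
d=1 and a=2a₀=76 at k=4, so the next step gives (m, d) = (38, 64) again — its k=1 value — and the period has length 4.

[38; 1, 4, 1, 76]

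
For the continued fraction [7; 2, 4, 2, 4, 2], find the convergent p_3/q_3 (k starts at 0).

Using pₖ = aₖpₖ₋₁ + pₖ₋₂, qₖ = aₖqₖ₋₁ + qₖ₋₂ (with p₋₁=1, p₋₂=0, q₋₁=0, q₋₂=1):
  k=0: a=7, p=7, q=1
  k=1: a=2, p=15, q=2
  k=2: a=4, p=67, q=9
  k=3: a=2, p=149, q=20

149/20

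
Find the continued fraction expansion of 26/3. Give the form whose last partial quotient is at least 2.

[8; 1, 2]

26 = 8×3 + 2
3 = 1×2 + 1
2 = 2×1 + 0  (stop)
So 26/3 = [8; 1, 2].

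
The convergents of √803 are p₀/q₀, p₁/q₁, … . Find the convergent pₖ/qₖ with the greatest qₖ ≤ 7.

√803 = [28; 2, 1, 27, 1, 2, 56, …] (period length 6).
Convergents:
  p_0/q_0 = 28/1
  p_1/q_1 = 57/2
  p_2/q_2 = 85/3
  p_3/q_3 = 2352/83
q_2 = 3 ≤ 7 < 83 = q_3, so the answer is 85/3.

85/3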